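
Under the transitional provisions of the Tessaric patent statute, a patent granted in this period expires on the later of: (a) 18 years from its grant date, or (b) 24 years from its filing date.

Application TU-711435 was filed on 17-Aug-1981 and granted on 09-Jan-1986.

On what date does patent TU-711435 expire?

(a) grant + 18 years → 9 January 2004.
(b) filing + 24 years → 17 August 2005.
Later of the two: 17 August 2005.

2005-08-17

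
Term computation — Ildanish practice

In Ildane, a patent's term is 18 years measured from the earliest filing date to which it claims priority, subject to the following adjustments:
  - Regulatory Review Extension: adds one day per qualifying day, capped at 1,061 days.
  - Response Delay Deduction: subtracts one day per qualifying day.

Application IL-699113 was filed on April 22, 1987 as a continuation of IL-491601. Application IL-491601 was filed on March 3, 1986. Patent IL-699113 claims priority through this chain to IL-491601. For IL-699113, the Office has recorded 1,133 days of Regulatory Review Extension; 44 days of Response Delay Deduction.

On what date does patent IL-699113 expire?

Earliest priority filing: 3 March 1986.
Base term: 3 March 1986 + 18 years → 3 March 2004.
Regulatory Review Extension: 1133 days claimed exceeds the 1061-day cap, so +1061 days → 28 January 2007.
Response Delay Deduction: −44 days → 15 December 2006.

2006-12-15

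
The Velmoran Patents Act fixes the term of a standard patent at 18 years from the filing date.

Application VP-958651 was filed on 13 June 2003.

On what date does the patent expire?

Filing date + 18 years → 13 June 2021.

2021-06-13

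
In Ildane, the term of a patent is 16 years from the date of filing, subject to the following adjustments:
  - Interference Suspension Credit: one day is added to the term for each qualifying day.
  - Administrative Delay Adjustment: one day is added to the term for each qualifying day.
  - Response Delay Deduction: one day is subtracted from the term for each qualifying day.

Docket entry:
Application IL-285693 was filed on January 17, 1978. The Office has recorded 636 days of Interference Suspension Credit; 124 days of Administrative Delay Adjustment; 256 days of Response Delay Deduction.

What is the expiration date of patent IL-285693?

Base term: filing date + 16 years → 17 January 1994.
Interference Suspension Credit: +636 days → 15 October 1995.
Administrative Delay Adjustment: +124 days → 16 February 1996.
Response Delay Deduction: −256 days → 5 June 1995.

June 5, 1995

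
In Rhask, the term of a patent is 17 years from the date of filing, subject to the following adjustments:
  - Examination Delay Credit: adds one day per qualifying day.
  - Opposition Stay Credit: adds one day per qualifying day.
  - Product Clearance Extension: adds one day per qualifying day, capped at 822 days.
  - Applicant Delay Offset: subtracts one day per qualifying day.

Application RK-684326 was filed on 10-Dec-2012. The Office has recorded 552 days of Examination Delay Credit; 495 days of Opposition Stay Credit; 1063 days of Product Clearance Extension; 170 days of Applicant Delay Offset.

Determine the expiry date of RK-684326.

August 5, 2034

Base term: filing date + 17 years → 10 December 2029.
Examination Delay Credit: +552 days → 15 June 2031.
Opposition Stay Credit: +495 days → 22 October 2032.
Product Clearance Extension: 1063 days claimed exceeds the 822-day cap, so +822 days → 22 January 2035.
Applicant Delay Offset: −170 days → 5 August 2034.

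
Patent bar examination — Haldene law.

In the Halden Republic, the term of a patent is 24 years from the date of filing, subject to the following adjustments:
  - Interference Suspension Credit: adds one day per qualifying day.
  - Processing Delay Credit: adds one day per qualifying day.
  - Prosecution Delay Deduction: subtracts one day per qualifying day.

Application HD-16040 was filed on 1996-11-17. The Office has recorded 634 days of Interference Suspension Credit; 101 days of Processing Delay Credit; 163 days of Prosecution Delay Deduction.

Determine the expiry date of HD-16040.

2022-06-12

Base term: filing date + 24 years → 17 November 2020.
Interference Suspension Credit: +634 days → 13 August 2022.
Processing Delay Credit: +101 days → 22 November 2022.
Prosecution Delay Deduction: −163 days → 12 June 2022.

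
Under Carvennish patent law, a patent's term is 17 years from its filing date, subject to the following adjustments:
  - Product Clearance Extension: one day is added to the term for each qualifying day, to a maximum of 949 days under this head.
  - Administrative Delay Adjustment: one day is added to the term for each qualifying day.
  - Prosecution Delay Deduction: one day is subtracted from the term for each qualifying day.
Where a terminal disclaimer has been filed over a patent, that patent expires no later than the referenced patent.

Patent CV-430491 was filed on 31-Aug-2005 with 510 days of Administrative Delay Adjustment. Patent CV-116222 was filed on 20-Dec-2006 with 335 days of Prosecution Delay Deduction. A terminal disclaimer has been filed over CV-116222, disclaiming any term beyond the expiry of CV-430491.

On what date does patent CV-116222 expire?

2023-01-19

Natural term of CV-116222:
  Base: filing + 17 years → 20 December 2023.
  Prosecution Delay Deduction: −335 days → 19 January 2023.
Expiry of referenced patent CV-430491:
  Base: filing + 17 years → 31 August 2022.
  Administrative Delay Adjustment: +510 days → 23 January 2024.
Terminal disclaimer: CV-116222 expires on the earlier of 19 January 2023 and 23 January 2024.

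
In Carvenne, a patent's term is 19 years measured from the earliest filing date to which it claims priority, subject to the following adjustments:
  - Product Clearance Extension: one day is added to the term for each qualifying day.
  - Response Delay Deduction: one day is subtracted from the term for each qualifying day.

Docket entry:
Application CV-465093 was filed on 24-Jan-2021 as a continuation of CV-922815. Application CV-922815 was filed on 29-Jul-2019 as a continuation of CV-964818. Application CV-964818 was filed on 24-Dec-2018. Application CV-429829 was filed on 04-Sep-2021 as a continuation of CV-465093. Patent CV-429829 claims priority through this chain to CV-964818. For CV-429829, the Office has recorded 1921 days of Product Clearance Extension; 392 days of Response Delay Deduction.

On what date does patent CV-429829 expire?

Earliest priority filing: 24 December 2018.
Base term: 24 December 2018 + 19 years → 24 December 2037.
Product Clearance Extension: +1921 days → 29 March 2043.
Response Delay Deduction: −392 days → 2 March 2042.

March 2, 2042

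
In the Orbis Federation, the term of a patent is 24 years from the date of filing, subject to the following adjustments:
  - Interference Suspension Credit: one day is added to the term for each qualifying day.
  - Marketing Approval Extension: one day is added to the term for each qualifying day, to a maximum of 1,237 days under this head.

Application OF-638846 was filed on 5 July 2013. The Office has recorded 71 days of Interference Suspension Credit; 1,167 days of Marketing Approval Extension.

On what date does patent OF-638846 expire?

Base term: filing date + 24 years → 5 July 2037.
Interference Suspension Credit: +71 days → 14 September 2037.
Marketing Approval Extension: 1167 days (within the 1237-day cap) → +1167 days → 24 November 2040.

November 24, 2040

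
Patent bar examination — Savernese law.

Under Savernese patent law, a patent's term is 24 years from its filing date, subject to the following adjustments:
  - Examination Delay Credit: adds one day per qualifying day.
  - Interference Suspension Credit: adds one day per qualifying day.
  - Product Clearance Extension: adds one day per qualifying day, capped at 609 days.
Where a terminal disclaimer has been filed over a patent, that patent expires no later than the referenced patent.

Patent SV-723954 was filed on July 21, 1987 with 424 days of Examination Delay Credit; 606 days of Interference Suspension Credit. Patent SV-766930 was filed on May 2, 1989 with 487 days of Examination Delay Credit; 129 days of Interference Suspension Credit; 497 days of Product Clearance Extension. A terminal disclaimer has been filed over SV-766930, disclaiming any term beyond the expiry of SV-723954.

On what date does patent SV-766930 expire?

Natural term of SV-766930:
  Base: filing + 24 years → 2 May 2013.
  Examination Delay Credit: +487 days → 1 September 2014.
  Interference Suspension Credit: +129 days → 8 January 2015.
  Product Clearance Extension: 497 days (within the 609-day cap) → +497 days → 19 May 2016.
Expiry of referenced patent SV-723954:
  Base: filing + 24 years → 21 July 2011.
  Examination Delay Credit: +424 days → 17 September 2012.
  Interference Suspension Credit: +606 days → 16 May 2014.
Terminal disclaimer: SV-766930 expires on the earlier of 19 May 2016 and 16 May 2014.

2014-05-16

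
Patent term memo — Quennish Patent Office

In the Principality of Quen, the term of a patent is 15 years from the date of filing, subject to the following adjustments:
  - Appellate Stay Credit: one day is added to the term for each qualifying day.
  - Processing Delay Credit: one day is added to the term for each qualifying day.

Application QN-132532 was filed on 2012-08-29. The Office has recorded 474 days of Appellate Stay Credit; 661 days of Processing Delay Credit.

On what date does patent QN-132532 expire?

2030-10-07

Base term: filing date + 15 years → 29 August 2027.
Appellate Stay Credit: +474 days → 15 December 2028.
Processing Delay Credit: +661 days → 7 October 2030.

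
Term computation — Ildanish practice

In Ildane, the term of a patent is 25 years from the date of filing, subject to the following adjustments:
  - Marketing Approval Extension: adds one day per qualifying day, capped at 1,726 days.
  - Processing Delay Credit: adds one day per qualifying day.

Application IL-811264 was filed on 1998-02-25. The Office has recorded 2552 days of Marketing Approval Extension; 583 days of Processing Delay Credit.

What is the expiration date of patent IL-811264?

Base term: filing date + 25 years → 25 February 2023.
Marketing Approval Extension: 2552 days claimed exceeds the 1726-day cap, so +1726 days → 17 November 2027.
Processing Delay Credit: +583 days → 22 June 2029.

June 22, 2029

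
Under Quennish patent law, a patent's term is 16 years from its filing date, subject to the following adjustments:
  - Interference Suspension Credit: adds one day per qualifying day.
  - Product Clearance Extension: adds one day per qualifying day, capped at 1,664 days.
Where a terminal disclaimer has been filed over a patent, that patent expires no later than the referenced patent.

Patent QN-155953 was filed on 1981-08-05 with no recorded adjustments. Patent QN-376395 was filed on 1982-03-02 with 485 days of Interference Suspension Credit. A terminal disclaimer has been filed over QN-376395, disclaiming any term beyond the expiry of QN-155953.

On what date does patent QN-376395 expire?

Natural term of QN-376395:
  Base: filing + 16 years → 2 March 1998.
  Interference Suspension Credit: +485 days → 30 June 1999.
Expiry of referenced patent QN-155953:
  Base: filing + 16 years → 5 August 1997.
Terminal disclaimer: QN-376395 expires on the earlier of 30 June 1999 and 5 August 1997.

August 5, 1997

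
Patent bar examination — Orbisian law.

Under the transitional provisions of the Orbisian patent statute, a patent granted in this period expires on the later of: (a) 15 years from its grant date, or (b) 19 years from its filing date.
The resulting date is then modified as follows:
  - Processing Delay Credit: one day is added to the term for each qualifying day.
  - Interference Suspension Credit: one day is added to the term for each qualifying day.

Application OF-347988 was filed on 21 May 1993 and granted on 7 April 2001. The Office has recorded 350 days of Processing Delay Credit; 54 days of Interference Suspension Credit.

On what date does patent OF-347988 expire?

2017-05-16

(a) grant + 15 years → 7 April 2016.
(b) filing + 19 years → 21 May 2012.
Later of the two: 7 April 2016.
Processing Delay Credit: +350 days → 23 March 2017.
Interference Suspension Credit: +54 days → 16 May 2017.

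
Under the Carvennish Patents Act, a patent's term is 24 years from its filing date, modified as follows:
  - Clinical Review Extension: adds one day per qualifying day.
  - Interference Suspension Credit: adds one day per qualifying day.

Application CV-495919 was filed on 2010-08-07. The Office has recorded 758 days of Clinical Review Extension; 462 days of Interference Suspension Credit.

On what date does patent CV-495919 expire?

Base term: filing date + 24 years → 7 August 2034.
Clinical Review Extension: +758 days → 3 September 2036.
Interference Suspension Credit: +462 days → 9 December 2037.

2037-12-09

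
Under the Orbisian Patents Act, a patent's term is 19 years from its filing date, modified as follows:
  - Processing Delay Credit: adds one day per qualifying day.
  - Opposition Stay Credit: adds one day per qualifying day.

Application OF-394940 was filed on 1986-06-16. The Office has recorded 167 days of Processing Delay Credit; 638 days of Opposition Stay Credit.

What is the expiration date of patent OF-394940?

August 30, 2007

Base term: filing date + 19 years → 16 June 2005.
Processing Delay Credit: +167 days → 30 November 2005.
Opposition Stay Credit: +638 days → 30 August 2007.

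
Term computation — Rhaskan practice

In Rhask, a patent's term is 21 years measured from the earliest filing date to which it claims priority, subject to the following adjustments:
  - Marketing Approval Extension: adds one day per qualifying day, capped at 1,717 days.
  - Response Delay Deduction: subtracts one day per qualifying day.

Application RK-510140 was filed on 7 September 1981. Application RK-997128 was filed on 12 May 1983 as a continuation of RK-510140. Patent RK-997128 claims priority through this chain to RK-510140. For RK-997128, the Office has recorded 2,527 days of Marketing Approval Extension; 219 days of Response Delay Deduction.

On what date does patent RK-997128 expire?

Earliest priority filing: 7 September 1981.
Base term: 7 September 1981 + 21 years → 7 September 2002.
Marketing Approval Extension: 2527 days claimed exceeds the 1717-day cap, so +1717 days → 21 May 2007.
Response Delay Deduction: −219 days → 14 October 2006.

October 14, 2006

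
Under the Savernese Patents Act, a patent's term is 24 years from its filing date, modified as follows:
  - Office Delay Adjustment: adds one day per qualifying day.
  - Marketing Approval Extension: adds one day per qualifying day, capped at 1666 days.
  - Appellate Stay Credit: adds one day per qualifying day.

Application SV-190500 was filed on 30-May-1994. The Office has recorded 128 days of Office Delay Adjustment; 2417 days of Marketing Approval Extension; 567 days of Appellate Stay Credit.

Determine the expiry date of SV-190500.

Base term: filing date + 24 years → 30 May 2018.
Office Delay Adjustment: +128 days → 5 October 2018.
Marketing Approval Extension: 2417 days claimed exceeds the 1666-day cap, so +1666 days → 28 April 2023.
Appellate Stay Credit: +567 days → 15 November 2024.

2024-11-15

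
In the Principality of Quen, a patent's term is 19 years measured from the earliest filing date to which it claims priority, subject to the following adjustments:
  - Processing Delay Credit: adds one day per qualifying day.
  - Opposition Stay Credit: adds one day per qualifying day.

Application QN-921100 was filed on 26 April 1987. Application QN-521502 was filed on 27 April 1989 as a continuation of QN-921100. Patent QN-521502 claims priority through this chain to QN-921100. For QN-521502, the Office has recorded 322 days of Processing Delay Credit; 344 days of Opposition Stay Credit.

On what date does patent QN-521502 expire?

2008-02-21

Earliest priority filing: 26 April 1987.
Base term: 26 April 1987 + 19 years → 26 April 2006.
Processing Delay Credit: +322 days → 14 March 2007.
Opposition Stay Credit: +344 days → 21 February 2008.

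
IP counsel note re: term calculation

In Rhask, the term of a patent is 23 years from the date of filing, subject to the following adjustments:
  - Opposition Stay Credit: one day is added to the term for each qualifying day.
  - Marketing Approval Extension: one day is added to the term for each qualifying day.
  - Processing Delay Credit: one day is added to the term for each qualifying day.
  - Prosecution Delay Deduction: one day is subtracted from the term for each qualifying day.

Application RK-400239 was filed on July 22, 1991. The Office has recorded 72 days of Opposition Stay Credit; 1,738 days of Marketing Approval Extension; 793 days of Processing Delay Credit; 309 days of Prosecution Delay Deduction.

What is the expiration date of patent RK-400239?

November 1, 2020

Base term: filing date + 23 years → 22 July 2014.
Opposition Stay Credit: +72 days → 2 October 2014.
Marketing Approval Extension: +1738 days → 6 July 2019.
Processing Delay Credit: +793 days → 6 September 2021.
Prosecution Delay Deduction: −309 days → 1 November 2020.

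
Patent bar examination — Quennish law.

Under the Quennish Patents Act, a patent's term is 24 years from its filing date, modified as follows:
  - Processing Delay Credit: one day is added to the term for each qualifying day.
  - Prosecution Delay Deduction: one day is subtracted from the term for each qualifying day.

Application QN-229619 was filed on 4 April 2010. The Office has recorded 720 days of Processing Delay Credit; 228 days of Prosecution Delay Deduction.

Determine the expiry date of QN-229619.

Base term: filing date + 24 years → 4 April 2034.
Processing Delay Credit: +720 days → 24 March 2036.
Prosecution Delay Deduction: −228 days → 9 August 2035.

2035-08-09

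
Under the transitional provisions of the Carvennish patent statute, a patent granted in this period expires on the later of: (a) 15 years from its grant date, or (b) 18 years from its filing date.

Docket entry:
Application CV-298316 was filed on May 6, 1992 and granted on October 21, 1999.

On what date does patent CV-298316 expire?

2014-10-21

(a) grant + 15 years → 21 October 2014.
(b) filing + 18 years → 6 May 2010.
Later of the two: 21 October 2014.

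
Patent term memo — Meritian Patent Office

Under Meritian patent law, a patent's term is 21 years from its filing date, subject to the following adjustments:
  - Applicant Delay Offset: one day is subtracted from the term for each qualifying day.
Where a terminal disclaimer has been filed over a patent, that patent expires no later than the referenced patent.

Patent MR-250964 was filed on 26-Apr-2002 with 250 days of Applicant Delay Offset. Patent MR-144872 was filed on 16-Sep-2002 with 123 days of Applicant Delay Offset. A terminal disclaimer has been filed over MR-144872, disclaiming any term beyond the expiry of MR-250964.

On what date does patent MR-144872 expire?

August 19, 2022

Natural term of MR-144872:
  Base: filing + 21 years → 16 September 2023.
  Applicant Delay Offset: −123 days → 16 May 2023.
Expiry of referenced patent MR-250964:
  Base: filing + 21 years → 26 April 2023.
  Applicant Delay Offset: −250 days → 19 August 2022.
Terminal disclaimer: MR-144872 expires on the earlier of 16 May 2023 and 19 August 2022.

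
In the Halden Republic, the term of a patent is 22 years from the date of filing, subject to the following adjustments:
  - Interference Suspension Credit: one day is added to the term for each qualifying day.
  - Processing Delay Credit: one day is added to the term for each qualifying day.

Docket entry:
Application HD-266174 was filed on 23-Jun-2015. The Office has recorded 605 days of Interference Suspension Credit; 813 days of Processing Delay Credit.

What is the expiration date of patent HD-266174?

May 11, 2041

Base term: filing date + 22 years → 23 June 2037.
Interference Suspension Credit: +605 days → 18 February 2039.
Processing Delay Credit: +813 days → 11 May 2041.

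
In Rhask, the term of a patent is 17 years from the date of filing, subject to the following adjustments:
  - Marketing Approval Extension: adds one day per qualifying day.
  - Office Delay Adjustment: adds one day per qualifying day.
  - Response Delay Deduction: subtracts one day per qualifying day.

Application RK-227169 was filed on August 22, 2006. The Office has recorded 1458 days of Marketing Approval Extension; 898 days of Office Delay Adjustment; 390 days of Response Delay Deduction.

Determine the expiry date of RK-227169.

2029-01-08

Base term: filing date + 17 years → 22 August 2023.
Marketing Approval Extension: +1458 days → 19 August 2027.
Office Delay Adjustment: +898 days → 2 February 2030.
Response Delay Deduction: −390 days → 8 January 2029.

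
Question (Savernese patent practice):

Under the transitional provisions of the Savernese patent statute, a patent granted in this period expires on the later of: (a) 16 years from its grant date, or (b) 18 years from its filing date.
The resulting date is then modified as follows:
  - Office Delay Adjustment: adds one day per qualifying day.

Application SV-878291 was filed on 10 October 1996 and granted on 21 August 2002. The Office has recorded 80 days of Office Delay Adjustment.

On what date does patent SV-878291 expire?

(a) grant + 16 years → 21 August 2018.
(b) filing + 18 years → 10 October 2014.
Later of the two: 21 August 2018.
Office Delay Adjustment: +80 days → 9 November 2018.

2018-11-09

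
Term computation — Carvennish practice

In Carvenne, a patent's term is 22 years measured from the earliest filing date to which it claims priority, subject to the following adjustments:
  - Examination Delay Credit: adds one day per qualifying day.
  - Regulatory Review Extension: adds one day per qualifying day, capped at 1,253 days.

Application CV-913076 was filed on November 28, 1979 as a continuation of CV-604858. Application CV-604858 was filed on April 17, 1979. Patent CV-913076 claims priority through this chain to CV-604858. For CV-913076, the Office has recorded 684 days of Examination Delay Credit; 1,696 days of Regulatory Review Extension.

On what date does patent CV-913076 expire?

2006-08-06

Earliest priority filing: 17 April 1979.
Base term: 17 April 1979 + 22 years → 17 April 2001.
Examination Delay Credit: +684 days → 2 March 2003.
Regulatory Review Extension: 1696 days claimed exceeds the 1253-day cap, so +1253 days → 6 August 2006.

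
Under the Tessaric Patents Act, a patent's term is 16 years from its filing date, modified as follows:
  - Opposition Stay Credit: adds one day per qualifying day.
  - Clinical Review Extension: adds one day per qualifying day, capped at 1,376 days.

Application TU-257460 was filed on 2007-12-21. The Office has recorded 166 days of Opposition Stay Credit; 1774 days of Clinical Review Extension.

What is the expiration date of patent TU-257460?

Base term: filing date + 16 years → 21 December 2023.
Opposition Stay Credit: +166 days → 4 June 2024.
Clinical Review Extension: 1774 days claimed exceeds the 1376-day cap, so +1376 days → 11 March 2028.

March 11, 2028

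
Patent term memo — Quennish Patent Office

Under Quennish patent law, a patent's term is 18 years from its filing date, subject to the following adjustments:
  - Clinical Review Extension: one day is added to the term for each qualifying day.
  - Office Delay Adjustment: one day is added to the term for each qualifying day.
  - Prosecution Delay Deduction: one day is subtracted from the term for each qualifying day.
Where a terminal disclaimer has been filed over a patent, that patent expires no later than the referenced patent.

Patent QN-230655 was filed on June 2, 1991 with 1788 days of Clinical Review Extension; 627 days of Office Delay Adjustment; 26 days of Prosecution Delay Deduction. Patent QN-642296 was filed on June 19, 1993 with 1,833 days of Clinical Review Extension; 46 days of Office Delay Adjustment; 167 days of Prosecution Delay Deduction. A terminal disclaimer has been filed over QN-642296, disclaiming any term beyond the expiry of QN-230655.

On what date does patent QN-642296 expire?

2015-12-17

Natural term of QN-642296:
  Base: filing + 18 years → 19 June 2011.
  Clinical Review Extension: +1833 days → 25 June 2016.
  Office Delay Adjustment: +46 days → 10 August 2016.
  Prosecution Delay Deduction: −167 days → 25 February 2016.
Expiry of referenced patent QN-230655:
  Base: filing + 18 years → 2 June 2009.
  Clinical Review Extension: +1788 days → 25 April 2014.
  Office Delay Adjustment: +627 days → 12 January 2016.
  Prosecution Delay Deduction: −26 days → 17 December 2015.
Terminal disclaimer: QN-642296 expires on the earlier of 25 February 2016 and 17 December 2015.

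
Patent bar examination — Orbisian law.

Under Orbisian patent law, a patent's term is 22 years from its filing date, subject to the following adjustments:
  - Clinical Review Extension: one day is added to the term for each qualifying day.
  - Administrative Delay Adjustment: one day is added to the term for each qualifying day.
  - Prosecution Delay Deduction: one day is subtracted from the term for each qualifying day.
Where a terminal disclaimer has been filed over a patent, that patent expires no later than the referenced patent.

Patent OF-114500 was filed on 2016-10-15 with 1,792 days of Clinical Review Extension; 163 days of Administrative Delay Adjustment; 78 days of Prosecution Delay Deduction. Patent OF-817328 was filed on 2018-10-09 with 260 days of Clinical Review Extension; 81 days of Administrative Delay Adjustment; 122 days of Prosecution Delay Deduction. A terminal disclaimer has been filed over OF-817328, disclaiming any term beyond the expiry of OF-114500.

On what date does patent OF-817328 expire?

Natural term of OF-817328:
  Base: filing + 22 years → 9 October 2040.
  Clinical Review Extension: +260 days → 26 June 2041.
  Administrative Delay Adjustment: +81 days → 15 September 2041.
  Prosecution Delay Deduction: −122 days → 16 May 2041.
Expiry of referenced patent OF-114500:
  Base: filing + 22 years → 15 October 2038.
  Clinical Review Extension: +1792 days → 11 September 2043.
  Administrative Delay Adjustment: +163 days → 21 February 2044.
  Prosecution Delay Deduction: −78 days → 5 December 2043.
Terminal disclaimer: OF-817328 expires on the earlier of 16 May 2041 and 5 December 2043.

May 16, 2041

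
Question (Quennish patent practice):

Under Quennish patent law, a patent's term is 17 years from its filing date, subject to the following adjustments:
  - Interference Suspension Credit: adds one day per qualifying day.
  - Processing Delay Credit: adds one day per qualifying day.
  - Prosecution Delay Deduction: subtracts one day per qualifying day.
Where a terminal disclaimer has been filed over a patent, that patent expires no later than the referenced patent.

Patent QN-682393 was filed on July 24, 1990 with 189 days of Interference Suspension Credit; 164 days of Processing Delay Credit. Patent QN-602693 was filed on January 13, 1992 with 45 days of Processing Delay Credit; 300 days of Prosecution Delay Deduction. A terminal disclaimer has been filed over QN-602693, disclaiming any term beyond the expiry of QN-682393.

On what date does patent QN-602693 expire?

Natural term of QN-602693:
  Base: filing + 17 years → 13 January 2009.
  Processing Delay Credit: +45 days → 27 February 2009.
  Prosecution Delay Deduction: −300 days → 3 May 2008.
Expiry of referenced patent QN-682393:
  Base: filing + 17 years → 24 July 2007.
  Interference Suspension Credit: +189 days → 29 January 2008.
  Processing Delay Credit: +164 days → 11 July 2008.
Terminal disclaimer: QN-602693 expires on the earlier of 3 May 2008 and 11 July 2008.

May 3, 2008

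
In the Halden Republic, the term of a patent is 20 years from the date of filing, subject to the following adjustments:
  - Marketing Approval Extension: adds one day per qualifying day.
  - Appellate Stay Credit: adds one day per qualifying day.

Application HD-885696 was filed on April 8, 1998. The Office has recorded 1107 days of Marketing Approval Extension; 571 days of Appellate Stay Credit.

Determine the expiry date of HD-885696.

November 11, 2022

Base term: filing date + 20 years → 8 April 2018.
Marketing Approval Extension: +1107 days → 19 April 2021.
Appellate Stay Credit: +571 days → 11 November 2022.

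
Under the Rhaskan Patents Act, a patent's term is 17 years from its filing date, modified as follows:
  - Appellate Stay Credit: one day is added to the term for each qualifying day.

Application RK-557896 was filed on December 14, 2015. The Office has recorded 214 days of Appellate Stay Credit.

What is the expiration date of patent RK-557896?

July 16, 2033

Base term: filing date + 17 years → 14 December 2032.
Appellate Stay Credit: +214 days → 16 July 2033.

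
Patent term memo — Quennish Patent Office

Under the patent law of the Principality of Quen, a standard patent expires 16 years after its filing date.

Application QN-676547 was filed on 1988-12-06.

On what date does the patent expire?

2004-12-06

Filing date + 16 years → 6 December 2004.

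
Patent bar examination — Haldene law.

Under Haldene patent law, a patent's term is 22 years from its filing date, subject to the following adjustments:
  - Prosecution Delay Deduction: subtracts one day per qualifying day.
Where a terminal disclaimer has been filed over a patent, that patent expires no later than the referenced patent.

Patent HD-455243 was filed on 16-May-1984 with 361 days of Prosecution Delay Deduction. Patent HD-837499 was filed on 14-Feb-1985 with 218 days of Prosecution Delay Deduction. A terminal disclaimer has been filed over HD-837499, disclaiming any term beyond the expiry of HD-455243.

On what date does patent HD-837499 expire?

Natural term of HD-837499:
  Base: filing + 22 years → 14 February 2007.
  Prosecution Delay Deduction: −218 days → 11 July 2006.
Expiry of referenced patent HD-455243:
  Base: filing + 22 years → 16 May 2006.
  Prosecution Delay Deduction: −361 days → 20 May 2005.
Terminal disclaimer: HD-837499 expires on the earlier of 11 July 2006 and 20 May 2005.

2005-05-20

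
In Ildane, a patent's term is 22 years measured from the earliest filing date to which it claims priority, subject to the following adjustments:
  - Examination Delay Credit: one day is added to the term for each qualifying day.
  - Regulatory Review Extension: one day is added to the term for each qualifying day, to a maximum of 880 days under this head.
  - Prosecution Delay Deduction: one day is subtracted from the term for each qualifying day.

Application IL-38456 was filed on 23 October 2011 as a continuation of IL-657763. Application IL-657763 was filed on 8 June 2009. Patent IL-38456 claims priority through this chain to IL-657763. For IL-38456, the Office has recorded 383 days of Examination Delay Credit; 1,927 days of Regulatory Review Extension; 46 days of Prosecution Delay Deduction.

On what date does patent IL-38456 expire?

October 7, 2034

Earliest priority filing: 8 June 2009.
Base term: 8 June 2009 + 22 years → 8 June 2031.
Examination Delay Credit: +383 days → 25 June 2032.
Regulatory Review Extension: 1927 days claimed exceeds the 880-day cap, so +880 days → 22 November 2034.
Prosecution Delay Deduction: −46 days → 7 October 2034.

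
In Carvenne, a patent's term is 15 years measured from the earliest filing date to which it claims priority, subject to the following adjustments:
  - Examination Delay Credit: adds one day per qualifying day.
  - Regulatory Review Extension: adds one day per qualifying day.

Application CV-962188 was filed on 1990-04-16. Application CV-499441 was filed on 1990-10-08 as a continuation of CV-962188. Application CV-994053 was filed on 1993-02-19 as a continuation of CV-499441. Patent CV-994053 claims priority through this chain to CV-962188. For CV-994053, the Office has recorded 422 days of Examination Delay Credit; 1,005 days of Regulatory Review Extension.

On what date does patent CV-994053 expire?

Earliest priority filing: 16 April 1990.
Base term: 16 April 1990 + 15 years → 16 April 2005.
Examination Delay Credit: +422 days → 12 June 2006.
Regulatory Review Extension: +1005 days → 13 March 2009.

March 13, 2009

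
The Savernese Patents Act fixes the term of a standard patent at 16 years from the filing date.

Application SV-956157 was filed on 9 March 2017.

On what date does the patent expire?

Filing date + 16 years → 9 March 2033.

2033-03-09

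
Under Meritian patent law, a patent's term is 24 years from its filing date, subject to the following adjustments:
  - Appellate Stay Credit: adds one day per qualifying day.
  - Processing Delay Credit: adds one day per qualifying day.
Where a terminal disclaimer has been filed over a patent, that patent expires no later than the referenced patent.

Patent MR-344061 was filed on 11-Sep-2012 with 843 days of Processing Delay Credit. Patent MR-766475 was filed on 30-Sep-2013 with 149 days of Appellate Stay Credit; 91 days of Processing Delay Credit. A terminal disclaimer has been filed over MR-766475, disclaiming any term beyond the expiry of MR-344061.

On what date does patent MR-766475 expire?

2038-05-28

Natural term of MR-766475:
  Base: filing + 24 years → 30 September 2037.
  Appellate Stay Credit: +149 days → 26 February 2038.
  Processing Delay Credit: +91 days → 28 May 2038.
Expiry of referenced patent MR-344061:
  Base: filing + 24 years → 11 September 2036.
  Processing Delay Credit: +843 days → 2 January 2039.
Terminal disclaimer: MR-766475 expires on the earlier of 28 May 2038 and 2 January 2039.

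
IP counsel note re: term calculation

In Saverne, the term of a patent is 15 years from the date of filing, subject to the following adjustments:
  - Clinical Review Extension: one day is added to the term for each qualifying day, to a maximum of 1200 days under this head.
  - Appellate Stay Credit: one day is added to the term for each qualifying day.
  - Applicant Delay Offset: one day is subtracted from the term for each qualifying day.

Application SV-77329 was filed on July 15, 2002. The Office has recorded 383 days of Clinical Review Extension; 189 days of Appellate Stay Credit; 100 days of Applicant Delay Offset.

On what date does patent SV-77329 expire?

2018-10-30

Base term: filing date + 15 years → 15 July 2017.
Clinical Review Extension: 383 days (within the 1200-day cap) → +383 days → 2 August 2018.
Appellate Stay Credit: +189 days → 7 February 2019.
Applicant Delay Offset: −100 days → 30 October 2018.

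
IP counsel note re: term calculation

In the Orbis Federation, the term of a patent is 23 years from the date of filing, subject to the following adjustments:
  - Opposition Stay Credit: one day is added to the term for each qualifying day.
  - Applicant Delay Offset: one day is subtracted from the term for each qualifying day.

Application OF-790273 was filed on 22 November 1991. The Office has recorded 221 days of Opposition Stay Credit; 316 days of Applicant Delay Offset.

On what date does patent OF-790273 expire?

2014-08-19

Base term: filing date + 23 years → 22 November 2014.
Opposition Stay Credit: +221 days → 1 July 2015.
Applicant Delay Offset: −316 days → 19 August 2014.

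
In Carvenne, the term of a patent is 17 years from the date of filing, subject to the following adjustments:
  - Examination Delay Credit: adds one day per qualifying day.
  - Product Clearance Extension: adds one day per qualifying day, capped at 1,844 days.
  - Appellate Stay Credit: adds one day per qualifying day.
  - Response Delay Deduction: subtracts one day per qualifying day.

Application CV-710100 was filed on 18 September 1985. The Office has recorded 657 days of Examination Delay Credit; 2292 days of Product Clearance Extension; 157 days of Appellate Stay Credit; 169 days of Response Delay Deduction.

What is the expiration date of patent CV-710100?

July 12, 2009

Base term: filing date + 17 years → 18 September 2002.
Examination Delay Credit: +657 days → 6 July 2004.
Product Clearance Extension: 2292 days claimed exceeds the 1844-day cap, so +1844 days → 24 July 2009.
Appellate Stay Credit: +157 days → 28 December 2009.
Response Delay Deduction: −169 days → 12 July 2009.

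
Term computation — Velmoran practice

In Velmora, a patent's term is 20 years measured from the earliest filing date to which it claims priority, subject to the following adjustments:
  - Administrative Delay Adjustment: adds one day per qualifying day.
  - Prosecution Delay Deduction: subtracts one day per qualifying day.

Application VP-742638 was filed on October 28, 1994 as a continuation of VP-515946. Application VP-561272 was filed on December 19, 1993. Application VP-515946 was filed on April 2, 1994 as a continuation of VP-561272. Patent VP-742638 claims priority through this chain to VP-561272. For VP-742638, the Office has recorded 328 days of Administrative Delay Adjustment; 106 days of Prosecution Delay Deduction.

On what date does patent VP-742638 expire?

2014-07-29

Earliest priority filing: 19 December 1993.
Base term: 19 December 1993 + 20 years → 19 December 2013.
Administrative Delay Adjustment: +328 days → 12 November 2014.
Prosecution Delay Deduction: −106 days → 29 July 2014.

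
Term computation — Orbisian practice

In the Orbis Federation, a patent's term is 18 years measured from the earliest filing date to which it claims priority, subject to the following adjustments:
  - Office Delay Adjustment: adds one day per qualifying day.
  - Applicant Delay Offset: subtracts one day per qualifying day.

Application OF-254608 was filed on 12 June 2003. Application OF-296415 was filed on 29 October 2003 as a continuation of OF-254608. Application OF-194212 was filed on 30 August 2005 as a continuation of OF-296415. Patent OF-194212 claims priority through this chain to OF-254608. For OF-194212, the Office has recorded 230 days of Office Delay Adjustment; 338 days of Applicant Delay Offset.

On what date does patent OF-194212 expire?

2021-02-24

Earliest priority filing: 12 June 2003.
Base term: 12 June 2003 + 18 years → 12 June 2021.
Office Delay Adjustment: +230 days → 28 January 2022.
Applicant Delay Offset: −338 days → 24 February 2021.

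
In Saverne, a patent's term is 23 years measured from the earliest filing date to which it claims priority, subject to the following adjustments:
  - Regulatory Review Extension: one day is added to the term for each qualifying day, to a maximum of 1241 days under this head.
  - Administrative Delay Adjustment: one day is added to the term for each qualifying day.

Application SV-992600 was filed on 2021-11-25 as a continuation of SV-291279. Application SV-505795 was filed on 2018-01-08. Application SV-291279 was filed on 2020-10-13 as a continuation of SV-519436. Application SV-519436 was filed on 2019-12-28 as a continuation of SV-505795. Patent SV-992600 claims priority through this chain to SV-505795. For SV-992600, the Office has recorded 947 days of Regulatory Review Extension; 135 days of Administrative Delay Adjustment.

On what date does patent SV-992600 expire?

December 26, 2043

Earliest priority filing: 8 January 2018.
Base term: 8 January 2018 + 23 years → 8 January 2041.
Regulatory Review Extension: 947 days (within the 1241-day cap) → +947 days → 13 August 2043.
Administrative Delay Adjustment: +135 days → 26 December 2043.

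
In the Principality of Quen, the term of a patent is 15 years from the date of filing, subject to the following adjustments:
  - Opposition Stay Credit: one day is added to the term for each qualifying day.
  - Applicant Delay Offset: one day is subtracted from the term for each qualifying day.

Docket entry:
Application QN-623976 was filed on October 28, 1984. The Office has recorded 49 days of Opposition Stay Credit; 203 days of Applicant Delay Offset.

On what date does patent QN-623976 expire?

1999-05-27

Base term: filing date + 15 years → 28 October 1999.
Opposition Stay Credit: +49 days → 16 December 1999.
Applicant Delay Offset: −203 days → 27 May 1999.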